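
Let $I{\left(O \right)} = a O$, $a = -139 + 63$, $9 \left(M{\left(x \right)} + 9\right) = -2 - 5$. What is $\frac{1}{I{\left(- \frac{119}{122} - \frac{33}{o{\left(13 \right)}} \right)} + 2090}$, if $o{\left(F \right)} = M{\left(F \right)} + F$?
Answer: $\frac{1769}{5205240} \approx 0.00033985$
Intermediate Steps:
$M{\left(x \right)} = - \frac{88}{9}$ ($M{\left(x \right)} = -9 + \frac{-2 - 5}{9} = -9 + \frac{1}{9} \left(-7\right) = -9 - \frac{7}{9} = - \frac{88}{9}$)
$o{\left(F \right)} = - \frac{88}{9} + F$
$a = -76$
$I{\left(O \right)} = - 76 O$
$\frac{1}{I{\left(- \frac{119}{122} - \frac{33}{o{\left(13 \right)}} \right)} + 2090} = \frac{1}{- 76 \left(- \frac{119}{122} - \frac{33}{- \frac{88}{9} + 13}\right) + 2090} = \frac{1}{- 76 \left(\left(-119\right) \frac{1}{122} - \frac{33}{\frac{29}{9}}\right) + 2090} = \frac{1}{- 76 \left(- \frac{119}{122} - \frac{297}{29}\right) + 2090} = \frac{1}{\left(-76\right) \left(- \frac{39685}{3538}\right) + 2090} = \frac{1}{\frac{1508030}{1769} + 2090} = \frac{1}{\frac{5205240}{1769}} = \frac{1769}{5205240}$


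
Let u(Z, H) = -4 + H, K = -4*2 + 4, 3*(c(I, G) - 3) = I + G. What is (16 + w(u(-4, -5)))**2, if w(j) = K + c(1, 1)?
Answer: 2209/9 ≈ 245.44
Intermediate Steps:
c(I, G) = 3 + G/3 + I/3 (c(I, G) = 3 + (I + G)/3 = 3 + (G + I)/3 = 3 + (G/3 + I/3) = 3 + G/3 + I/3)
K = -4 (K = -8 + 4 = -4)
w(j) = -1/3 (w(j) = -4 + (3 + (1/3)*1 + (1/3)*1) = -4 + (3 + 1/3 + 1/3) = -4 + 11/3 = -1/3)
(16 + w(u(-4, -5)))**2 = (16 - 1/3)**2 = (47/3)**2 = 2209/9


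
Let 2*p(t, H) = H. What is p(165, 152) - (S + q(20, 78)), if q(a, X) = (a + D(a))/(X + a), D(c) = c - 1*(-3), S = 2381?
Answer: -225933/98 ≈ -2305.4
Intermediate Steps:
p(t, H) = H/2
D(c) = 3 + c (D(c) = c + 3 = 3 + c)
q(a, X) = (3 + 2*a)/(X + a) (q(a, X) = (a + (3 + a))/(X + a) = (3 + 2*a)/(X + a))
p(165, 152) - (S + q(20, 78)) = (1/2)*152 - (2381 + (3 + 2*20)/(78 + 20)) = 76 - (2381 + (3 + 40)/98) = 76 - (2381 + (1/98)*43) = 76 - (2381 + 43/98) = 76 - 1*233381/98 = 76 - 233381/98 = -225933/98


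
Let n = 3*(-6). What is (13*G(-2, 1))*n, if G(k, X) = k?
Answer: 468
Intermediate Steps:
n = -18
(13*G(-2, 1))*n = (13*(-2))*(-18) = -26*(-18) = 468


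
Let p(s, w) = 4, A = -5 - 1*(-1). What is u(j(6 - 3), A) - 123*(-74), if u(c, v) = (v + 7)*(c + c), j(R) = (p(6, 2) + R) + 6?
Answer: 9180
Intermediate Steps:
A = -4 (A = -5 + 1 = -4)
j(R) = 10 + R (j(R) = (4 + R) + 6 = 10 + R)
u(c, v) = 2*c*(7 + v) (u(c, v) = (7 + v)*(2*c) = 2*c*(7 + v))
u(j(6 - 3), A) - 123*(-74) = 2*(10 + (6 - 3))*(7 - 4) - 123*(-74) = 2*(10 + 3)*3 + 9102 = 2*13*3 + 9102 = 78 + 9102 = 9180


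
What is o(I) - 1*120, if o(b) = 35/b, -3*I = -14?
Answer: -225/2 ≈ -112.50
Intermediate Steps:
I = 14/3 (I = -⅓*(-14) = 14/3 ≈ 4.6667)
o(I) - 1*120 = 35/(14/3) - 1*120 = 35*(3/14) - 120 = 15/2 - 120 = -225/2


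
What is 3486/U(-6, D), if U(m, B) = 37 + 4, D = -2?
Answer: 3486/41 ≈ 85.024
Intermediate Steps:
U(m, B) = 41
3486/U(-6, D) = 3486/41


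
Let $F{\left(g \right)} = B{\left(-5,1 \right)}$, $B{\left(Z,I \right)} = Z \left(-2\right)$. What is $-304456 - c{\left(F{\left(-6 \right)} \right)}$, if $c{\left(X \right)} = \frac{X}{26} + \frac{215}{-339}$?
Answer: $- \frac{1341736492}{4407} \approx -3.0446 \cdot 10^{5}$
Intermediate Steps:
$B{\left(Z,I \right)} = - 2 Z$
$F{\left(g \right)} = 10$ ($F{\left(g \right)} = \left(-2\right) \left(-5\right) = 10$)
$c{\left(X \right)} = - \frac{215}{339} + \frac{X}{26}$ ($c{\left(X \right)} = X \frac{1}{26} + 215 \left(- \frac{1}{339}\right) = \frac{X}{26} - \frac{215}{339} = - \frac{215}{339} + \frac{X}{26}$)
$-304456 - c{\left(F{\left(-6 \right)} \right)} = -304456 - \left(- \frac{215}{339} + \frac{1}{26} \cdot 10\right) = -304456 - \left(- \frac{215}{339} + \frac{5}{13}\right) = -304456 - - \frac{1100}{4407} = -304456 + \frac{1100}{4407} = - \frac{1341736492}{4407}$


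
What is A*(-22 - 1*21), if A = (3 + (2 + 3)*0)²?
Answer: -387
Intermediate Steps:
A = 9 (A = (3 + 5*0)² = (3 + 0)² = 3² = 9)
A*(-22 - 1*21) = 9*(-22 - 1*21) = 9*(-22 - 21) = 9*(-43) = -387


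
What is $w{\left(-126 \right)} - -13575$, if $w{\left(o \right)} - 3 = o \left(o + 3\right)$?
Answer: $29076$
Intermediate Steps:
$w{\left(o \right)} = 3 + o \left(3 + o\right)$ ($w{\left(o \right)} = 3 + o \left(o + 3\right) = 3 + o \left(3 + o\right)$)
$w{\left(-126 \right)} - -13575 = \left(3 + \left(-126\right)^{2} + 3 \left(-126\right)\right) - -13575 = \left(3 + 15876 - 378\right) + 13575 = 15501 + 13575 = 29076$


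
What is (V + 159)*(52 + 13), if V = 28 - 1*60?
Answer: 8255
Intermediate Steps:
V = -32 (V = 28 - 60 = -32)
(V + 159)*(52 + 13) = (-32 + 159)*(52 + 13) = 127*65 = 8255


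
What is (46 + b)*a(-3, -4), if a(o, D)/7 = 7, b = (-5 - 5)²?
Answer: 7154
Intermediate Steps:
b = 100 (b = (-10)² = 100)
a(o, D) = 49 (a(o, D) = 7*7 = 49)
(46 + b)*a(-3, -4) = (46 + 100)*49 = 146*49 = 7154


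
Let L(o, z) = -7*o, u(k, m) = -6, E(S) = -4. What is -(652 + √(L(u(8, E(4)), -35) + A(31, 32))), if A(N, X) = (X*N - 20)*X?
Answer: -652 - √31146 ≈ -828.48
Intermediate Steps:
A(N, X) = X*(-20 + N*X) (A(N, X) = (N*X - 20)*X = (-20 + N*X)*X = X*(-20 + N*X))
-(652 + √(L(u(8, E(4)), -35) + A(31, 32))) = -(652 + √(-7*(-6) + 32*(-20 + 31*32))) = -(652 + √(42 + 32*(-20 + 992))) = -(652 + √(42 + 32*972)) = -(652 + √(42 + 31104)) = -(652 + √31146) = -652 - √31146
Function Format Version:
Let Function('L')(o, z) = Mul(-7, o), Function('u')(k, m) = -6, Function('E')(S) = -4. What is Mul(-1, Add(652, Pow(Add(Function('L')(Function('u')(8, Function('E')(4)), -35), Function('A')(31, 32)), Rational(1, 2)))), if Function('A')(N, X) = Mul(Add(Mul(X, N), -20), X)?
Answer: Add(-652, Mul(-1, Pow(31146, Rational(1, 2)))) ≈ -828.48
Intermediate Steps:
Function('A')(N, X) = Mul(X, Add(-20, Mul(N, X))) (Function('A')(N, X) = Mul(Add(Mul(N, X), -20), X) = Mul(Add(-20, Mul(N, X)), X) = Mul(X, Add(-20, Mul(N, X))))
Mul(-1, Add(652, Pow(Add(Function('L')(Function('u')(8, Function('E')(4)), -35), Function('A')(31, 32)), Rational(1, 2)))) = Mul(-1, Add(652, Pow(Add(Mul(-7, -6), Mul(32, Add(-20, Mul(31, 32)))), Rational(1, 2)))) = Mul(-1, Add(652, Pow(Add(42, Mul(32, Add(-20, 992))), Rational(1, 2)))) = Mul(-1, Add(652, Pow(Add(42, Mul(32, 972)), Rational(1, 2)))) = Mul(-1, Add(652, Pow(Add(42, 31104), Rational(1, 2)))) = Mul(-1, Add(652, Pow(31146, Rational(1, 2)))) = Add(-652, Mul(-1, Pow(31146, Rational(1, 2))))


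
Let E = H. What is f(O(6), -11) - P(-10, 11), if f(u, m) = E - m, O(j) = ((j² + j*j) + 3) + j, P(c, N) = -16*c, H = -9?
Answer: -158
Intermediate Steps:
E = -9
O(j) = 3 + j + 2*j² (O(j) = ((j² + j²) + 3) + j = (2*j² + 3) + j = (3 + 2*j²) + j = 3 + j + 2*j²)
f(u, m) = -9 - m
f(O(6), -11) - P(-10, 11) = (-9 - 1*(-11)) - (-16)*(-10) = (-9 + 11) - 1*160 = 2 - 160 = -158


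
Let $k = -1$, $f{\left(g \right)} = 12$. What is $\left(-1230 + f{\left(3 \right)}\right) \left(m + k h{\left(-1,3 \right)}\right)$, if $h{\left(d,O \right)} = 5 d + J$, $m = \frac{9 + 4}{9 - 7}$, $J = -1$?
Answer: $-15225$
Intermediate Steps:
$m = \frac{13}{2} \approx 6.5$
$h{\left(d,O \right)} = -1 + 5 d$ ($h{\left(d,O \right)} = 5 d - 1 = -1 + 5 d$)
$\left(-1230 + f{\left(3 \right)}\right) \left(m + k h{\left(-1,3 \right)}\right) = \left(-1230 + 12\right) \left(\frac{13}{2} - \left(-1 + 5 \left(-1\right)\right)\right) = - 1218 \left(\frac{13}{2} - \left(-1 - 5\right)\right) = - 1218 \left(\frac{13}{2} - -6\right) = - 1218 \left(\frac{13}{2} + 6\right) = \left(-1218\right) \frac{25}{2} = -15225$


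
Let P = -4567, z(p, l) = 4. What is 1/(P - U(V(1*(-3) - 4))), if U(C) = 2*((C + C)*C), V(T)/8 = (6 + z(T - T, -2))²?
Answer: -1/2564567 ≈ -3.8993e-7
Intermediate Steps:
V(T) = 800 (V(T) = 8*(6 + 4)² = 8*10² = 8*100 = 800)
U(C) = 4*C² (U(C) = 2*((2*C)*C) = 2*(2*C²) = 4*C²)
1/(P - U(V(1*(-3) - 4))) = 1/(-4567 - 4*800²) = 1/(-4567 - 4*640000) = 1/(-4567 - 1*2560000) = 1/(-4567 - 2560000) = 1/(-2564567) = -1/2564567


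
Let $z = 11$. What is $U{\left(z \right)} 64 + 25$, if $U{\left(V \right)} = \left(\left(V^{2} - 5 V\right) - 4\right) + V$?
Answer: $4697$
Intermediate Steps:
$U{\left(V \right)} = -4 + V^{2} - 4 V$ ($U{\left(V \right)} = \left(-4 + V^{2} - 5 V\right) + V = -4 + V^{2} - 4 V$)
$U{\left(z \right)} 64 + 25 = \left(-4 + 11^{2} - 44\right) 64 + 25 = \left(-4 + 121 - 44\right) 64 + 25 = 73 \cdot 64 + 25 = 4672 + 25 = 4697$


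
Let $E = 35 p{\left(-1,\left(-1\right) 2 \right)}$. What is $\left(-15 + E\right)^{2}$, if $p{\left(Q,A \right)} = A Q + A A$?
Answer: $38025$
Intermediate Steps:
$p{\left(Q,A \right)} = A^{2} + A Q$ ($p{\left(Q,A \right)} = A Q + A^{2} = A^{2} + A Q$)
$E = 210$ ($E = 35 \left(-1\right) 2 \left(\left(-1\right) 2 - 1\right) = 35 \left(- 2 \left(-2 - 1\right)\right) = 35 \left(\left(-2\right) \left(-3\right)\right) = 35 \cdot 6 = 210$)
$\left(-15 + E\right)^{2} = \left(-15 + 210\right)^{2} = 195^{2} = 38025$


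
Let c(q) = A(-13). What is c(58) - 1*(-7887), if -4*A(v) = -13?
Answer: 31561/4 ≈ 7890.3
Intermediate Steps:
A(v) = 13/4 (A(v) = -1/4*(-13) = 13/4)
c(q) = 13/4
c(58) - 1*(-7887) = 13/4 - 1*(-7887) = 13/4 + 7887 = 31561/4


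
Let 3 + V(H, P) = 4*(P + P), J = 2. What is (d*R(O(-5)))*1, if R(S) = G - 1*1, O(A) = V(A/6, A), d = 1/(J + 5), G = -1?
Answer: -2/7 ≈ -0.28571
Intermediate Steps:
d = ⅐ (d = 1/(2 + 5) = 1/7 = ⅐ ≈ 0.14286)
V(H, P) = -3 + 8*P (V(H, P) = -3 + 4*(P + P) = -3 + 4*(2*P) = -3 + 8*P)
O(A) = -3 + 8*A
R(S) = -2 (R(S) = -1 - 1*1 = -1 - 1 = -2)
(d*R(O(-5)))*1 = ((⅐)*(-2))*1 = -2/7*1 = -2/7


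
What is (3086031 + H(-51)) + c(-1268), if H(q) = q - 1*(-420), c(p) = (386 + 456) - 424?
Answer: 3086818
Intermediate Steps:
c(p) = 418 (c(p) = 842 - 424 = 418)
H(q) = 420 + q (H(q) = q + 420 = 420 + q)
(3086031 + H(-51)) + c(-1268) = (3086031 + (420 - 51)) + 418 = (3086031 + 369) + 418 = 3086400 + 418 = 3086818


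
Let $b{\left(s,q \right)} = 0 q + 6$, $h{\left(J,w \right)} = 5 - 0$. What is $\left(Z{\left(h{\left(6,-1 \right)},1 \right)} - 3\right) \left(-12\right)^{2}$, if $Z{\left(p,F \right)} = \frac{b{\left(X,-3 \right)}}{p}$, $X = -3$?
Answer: $- \frac{1296}{5} \approx -259.2$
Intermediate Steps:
$h{\left(J,w \right)} = 5$ ($h{\left(J,w \right)} = 5 + 0 = 5$)
$b{\left(s,q \right)} = 6$ ($b{\left(s,q \right)} = 0 + 6 = 6$)
$Z{\left(p,F \right)} = \frac{6}{p}$
$\left(Z{\left(h{\left(6,-1 \right)},1 \right)} - 3\right) \left(-12\right)^{2} = \left(\frac{6}{5} - 3\right) \left(-12\right)^{2} = \left(6 \cdot \frac{1}{5} - 3\right) 144 = \left(\frac{6}{5} - 3\right) 144 = \left(- \frac{9}{5}\right) 144 = - \frac{1296}{5}$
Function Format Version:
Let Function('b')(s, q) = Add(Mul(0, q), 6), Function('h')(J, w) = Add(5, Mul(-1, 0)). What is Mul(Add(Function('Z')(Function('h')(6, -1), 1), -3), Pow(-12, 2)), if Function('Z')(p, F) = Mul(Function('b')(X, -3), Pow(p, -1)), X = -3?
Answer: Rational(-1296, 5) ≈ -259.20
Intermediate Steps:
Function('h')(J, w) = 5 (Function('h')(J, w) = Add(5, 0) = 5)
Function('b')(s, q) = 6 (Function('b')(s, q) = Add(0, 6) = 6)
Function('Z')(p, F) = Mul(6, Pow(p, -1))
Mul(Add(Function('Z')(Function('h')(6, -1), 1), -3), Pow(-12, 2)) = Mul(Add(Mul(6, Pow(5, -1)), -3), Pow(-12, 2)) = Mul(Add(Mul(6, Rational(1, 5)), -3), 144) = Mul(Add(Rational(6, 5), -3), 144) = Mul(Rational(-9, 5), 144) = Rational(-1296, 5)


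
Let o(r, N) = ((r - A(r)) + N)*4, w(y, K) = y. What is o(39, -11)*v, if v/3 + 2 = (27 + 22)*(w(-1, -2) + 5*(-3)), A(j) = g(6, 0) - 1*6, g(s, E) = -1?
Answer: -330120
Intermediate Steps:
A(j) = -7 (A(j) = -1 - 1*6 = -1 - 6 = -7)
o(r, N) = 28 + 4*N + 4*r (o(r, N) = ((r - 1*(-7)) + N)*4 = ((r + 7) + N)*4 = ((7 + r) + N)*4 = (7 + N + r)*4 = 28 + 4*N + 4*r)
v = -2358 (v = -6 + 3*((27 + 22)*(-1 + 5*(-3))) = -6 + 3*(49*(-1 - 15)) = -6 + 3*(49*(-16)) = -6 + 3*(-784) = -6 - 2352 = -2358)
o(39, -11)*v = (28 + 4*(-11) + 4*39)*(-2358) = (28 - 44 + 156)*(-2358) = 140*(-2358) = -330120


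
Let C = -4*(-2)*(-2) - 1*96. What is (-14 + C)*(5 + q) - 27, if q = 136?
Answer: -17793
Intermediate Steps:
C = -112 (C = 8*(-2) - 96 = -16 - 96 = -112)
(-14 + C)*(5 + q) - 27 = (-14 - 112)*(5 + 136) - 27 = -126*141 - 27 = -17766 - 27 = -17793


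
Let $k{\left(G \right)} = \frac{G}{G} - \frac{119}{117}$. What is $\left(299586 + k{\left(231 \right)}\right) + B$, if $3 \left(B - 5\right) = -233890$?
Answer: $\frac{25930435}{117} \approx 2.2163 \cdot 10^{5}$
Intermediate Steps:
$B = - \frac{233875}{3}$ ($B = 5 + \frac{1}{3} \left(-233890\right) = 5 - \frac{233890}{3} = - \frac{233875}{3} \approx -77958.0$)
$k{\left(G \right)} = - \frac{2}{117}$ ($k{\left(G \right)} = 1 - \frac{119}{117} = - \frac{2}{117}$)
$\left(299586 + k{\left(231 \right)}\right) + B = \left(299586 - \frac{2}{117}\right) - \frac{233875}{3} = \frac{35051560}{117} - \frac{233875}{3} = \frac{25930435}{117}$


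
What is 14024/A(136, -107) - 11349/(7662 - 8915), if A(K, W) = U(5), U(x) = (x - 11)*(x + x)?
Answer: -4222783/18795 ≈ -224.68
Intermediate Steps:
U(x) = 2*x*(-11 + x) (U(x) = (-11 + x)*(2*x) = 2*x*(-11 + x))
A(K, W) = -60 (A(K, W) = 2*5*(-11 + 5) = 2*5*(-6) = -60)
14024/A(136, -107) - 11349/(7662 - 8915) = 14024/(-60) - 11349/(7662 - 8915) = 14024*(-1/60) - 11349/(-1253) = -3506/15 - 11349*(-1/1253) = -3506/15 + 11349/1253 = -4222783/18795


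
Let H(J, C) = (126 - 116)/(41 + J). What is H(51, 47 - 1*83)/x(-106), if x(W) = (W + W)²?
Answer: 5/2067424 ≈ 2.4185e-6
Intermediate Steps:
H(J, C) = 10/(41 + J)
x(W) = 4*W² (x(W) = (2*W)² = 4*W²)
H(51, 47 - 1*83)/x(-106) = (10/(41 + 51))/((4*(-106)²)) = (10/92)/((4*11236)) = (10*(1/92))/44944 = (5/46)*(1/44944) = 5/2067424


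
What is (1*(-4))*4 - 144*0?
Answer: -16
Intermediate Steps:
(1*(-4))*4 - 144*0 = -4*4 + 0 = -16 + 0 = -16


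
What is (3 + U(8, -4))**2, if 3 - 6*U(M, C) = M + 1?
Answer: 4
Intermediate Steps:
U(M, C) = 1/3 - M/6 (U(M, C) = 1/2 - (M + 1)/6 = 1/2 - (1 + M)/6 = 1/2 + (-1/6 - M/6) = 1/3 - M/6)
(3 + U(8, -4))**2 = (3 + (1/3 - 1/6*8))**2 = (3 + (1/3 - 4/3))**2 = (3 - 1)**2 = 2**2 = 4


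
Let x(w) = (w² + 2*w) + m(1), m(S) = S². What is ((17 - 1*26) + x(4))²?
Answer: 256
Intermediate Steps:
x(w) = 1 + w² + 2*w (x(w) = (w² + 2*w) + 1² = (w² + 2*w) + 1 = 1 + w² + 2*w)
((17 - 1*26) + x(4))² = ((17 - 1*26) + (1 + 4² + 2*4))² = ((17 - 26) + (1 + 16 + 8))² = (-9 + 25)² = 16² = 256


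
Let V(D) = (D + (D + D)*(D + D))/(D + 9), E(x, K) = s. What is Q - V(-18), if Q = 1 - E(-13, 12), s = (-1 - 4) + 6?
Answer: 142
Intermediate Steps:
s = 1 (s = -5 + 6 = 1)
E(x, K) = 1
V(D) = (D + 4*D²)/(9 + D) (V(D) = (D + (2*D)*(2*D))/(9 + D) = (D + 4*D²)/(9 + D))
Q = 0 (Q = 1 - 1*1 = 1 - 1 = 0)
Q - V(-18) = 0 - (-18)*(1 + 4*(-18))/(9 - 18) = 0 - (-18)*(1 - 72)/(-9) = 0 - (-18)*(-1)*(-71)/9 = 0 - 1*(-142) = 0 + 142 = 142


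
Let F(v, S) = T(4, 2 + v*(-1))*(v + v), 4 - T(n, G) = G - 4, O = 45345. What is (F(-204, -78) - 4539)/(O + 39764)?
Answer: 76245/85109 ≈ 0.89585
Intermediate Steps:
T(n, G) = 8 - G (T(n, G) = 4 - (G - 4) = 4 - (-4 + G) = 4 + (4 - G) = 8 - G)
F(v, S) = 2*v*(6 + v) (F(v, S) = (8 - (2 + v*(-1)))*(v + v) = (8 - (2 - v))*(2*v) = (8 + (-2 + v))*(2*v) = (6 + v)*(2*v) = 2*v*(6 + v))
(F(-204, -78) - 4539)/(O + 39764) = (2*(-204)*(6 - 204) - 4539)/(45345 + 39764) = (2*(-204)*(-198) - 4539)/85109 = (80784 - 4539)*(1/85109) = 76245*(1/85109) = 76245/85109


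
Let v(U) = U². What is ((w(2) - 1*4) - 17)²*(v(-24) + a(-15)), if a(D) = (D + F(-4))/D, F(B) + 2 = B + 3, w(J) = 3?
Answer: 935064/5 ≈ 1.8701e+5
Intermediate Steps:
F(B) = 1 + B (F(B) = -2 + (B + 3) = -2 + (3 + B) = 1 + B)
a(D) = (-3 + D)/D (a(D) = (D + (1 - 4))/D = (D - 3)/D = (-3 + D)/D)
((w(2) - 1*4) - 17)²*(v(-24) + a(-15)) = ((3 - 1*4) - 17)²*((-24)² + (-3 - 15)/(-15)) = ((3 - 4) - 17)²*(576 - 1/15*(-18)) = (-1 - 17)²*(576 + 6/5) = (-18)²*(2886/5) = 324*(2886/5) = 935064/5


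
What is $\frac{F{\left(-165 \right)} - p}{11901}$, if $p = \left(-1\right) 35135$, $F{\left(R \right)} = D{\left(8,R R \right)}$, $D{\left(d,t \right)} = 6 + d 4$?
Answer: $\frac{35173}{11901} \approx 2.9555$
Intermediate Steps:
$D{\left(d,t \right)} = 6 + 4 d$
$F{\left(R \right)} = 38$ ($F{\left(R \right)} = 6 + 4 \cdot 8 = 6 + 32 = 38$)
$p = -35135$
$\frac{F{\left(-165 \right)} - p}{11901} = \frac{38 - -35135}{11901} = \left(38 + 35135\right) \frac{1}{11901} = 35173 \cdot \frac{1}{11901} = \frac{35173}{11901}$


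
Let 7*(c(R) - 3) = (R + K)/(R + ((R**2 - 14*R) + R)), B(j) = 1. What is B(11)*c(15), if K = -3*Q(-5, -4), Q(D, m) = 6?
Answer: 314/105 ≈ 2.9905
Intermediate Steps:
K = -18 (K = -3*6 = -18)
c(R) = 3 + (-18 + R)/(7*(R**2 - 12*R)) (c(R) = 3 + ((R - 18)/(R + ((R**2 - 14*R) + R)))/7 = 3 + ((-18 + R)/(R + (R**2 - 13*R)))/7 = 3 + ((-18 + R)/(R**2 - 12*R))/7 = 3 + (-18 + R)/(7*(R**2 - 12*R)))
B(11)*c(15) = 1*((1/7)*(-18 - 251*15 + 21*15**2)/(15*(-12 + 15))) = 1*((1/7)*(1/15)*(-18 - 3765 + 21*225)/3) = 1*((1/7)*(1/15)*(1/3)*(-18 - 3765 + 4725)) = 1*((1/7)*(1/15)*(1/3)*942) = 1*(314/105) = 314/105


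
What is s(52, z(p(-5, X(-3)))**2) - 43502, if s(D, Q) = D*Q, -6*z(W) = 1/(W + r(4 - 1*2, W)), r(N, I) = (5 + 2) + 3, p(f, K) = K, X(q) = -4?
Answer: -14094635/324 ≈ -43502.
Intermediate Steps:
r(N, I) = 10 (r(N, I) = 7 + 3 = 10)
z(W) = -1/(6*(10 + W)) (z(W) = -1/(6*(W + 10)) = -1/(6*(10 + W)))
s(52, z(p(-5, X(-3)))**2) - 43502 = 52*(-1/(60 + 6*(-4)))**2 - 43502 = 52*(-1/(60 - 24))**2 - 43502 = 52*(-1/36)**2 - 43502 = 52*(1/1296) - 43502 = 13/324 - 43502 = -14094635/324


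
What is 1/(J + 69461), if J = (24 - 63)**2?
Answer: 1/70982 ≈ 1.4088e-5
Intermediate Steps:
J = 1521 (J = (-39)**2 = 1521)
1/(J + 69461) = 1/(1521 + 69461) = 1/70982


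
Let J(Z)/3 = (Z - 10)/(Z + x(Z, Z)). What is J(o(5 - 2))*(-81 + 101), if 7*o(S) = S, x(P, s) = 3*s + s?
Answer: -268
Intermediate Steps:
x(P, s) = 4*s
o(S) = S/7
J(Z) = 3*(-10 + Z)/(5*Z) (J(Z) = 3*((Z - 10)/(Z + 4*Z)) = 3*((-10 + Z)/((5*Z))) = 3*((-10 + Z)*(1/(5*Z))) = 3*((-10 + Z)/(5*Z)) = 3*(-10 + Z)/(5*Z))
J(o(5 - 2))*(-81 + 101) = (3/5 - 6*7/(5 - 2))*(-81 + 101) = (3/5 - 6/((1/7)*3))*20 = (3/5 - 6/3/7)*20 = (3/5 - 6*7/3)*20 = (3/5 - 14)*20 = -67/5*20 = -268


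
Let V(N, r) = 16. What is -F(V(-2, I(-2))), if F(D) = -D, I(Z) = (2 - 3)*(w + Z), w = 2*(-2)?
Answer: 16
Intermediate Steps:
w = -4
I(Z) = 4 - Z (I(Z) = (2 - 3)*(-4 + Z) = -(-4 + Z) = 4 - Z)
-F(V(-2, I(-2))) = -(-1)*16 = -1*(-16) = 16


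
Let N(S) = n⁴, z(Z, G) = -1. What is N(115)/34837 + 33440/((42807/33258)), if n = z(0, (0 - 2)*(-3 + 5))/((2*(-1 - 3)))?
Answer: 2784121849119471/107161956352 ≈ 25981.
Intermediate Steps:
n = ⅛ (n = -1/(2*(-1 - 3)) = -1/(2*(-4)) = -1/(-8) = -1*(-⅛) = ⅛ ≈ 0.12500)
N(S) = 1/4096 (N(S) = (⅛)⁴ = 1/4096)
N(115)/34837 + 33440/((42807/33258)) = (1/4096)/34837 + 33440/((42807/33258)) = (1/4096)*(1/34837) + 33440/((42807*(1/33258))) = 1/142692352 + 33440/(14269/11086) = 1/142692352 + 33440*(11086/14269) = 1/142692352 + 19511360/751 = 2784121849119471/107161956352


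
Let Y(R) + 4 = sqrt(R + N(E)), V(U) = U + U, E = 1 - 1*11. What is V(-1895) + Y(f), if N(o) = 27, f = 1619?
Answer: -3794 + sqrt(1646) ≈ -3753.4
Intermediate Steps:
E = -10 (E = 1 - 11 = -10)
V(U) = 2*U
Y(R) = -4 + sqrt(27 + R) (Y(R) = -4 + sqrt(R + 27) = -4 + sqrt(27 + R))
V(-1895) + Y(f) = 2*(-1895) + (-4 + sqrt(27 + 1619)) = -3790 + (-4 + sqrt(1646)) = -3794 + sqrt(1646)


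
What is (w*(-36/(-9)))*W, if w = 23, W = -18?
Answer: -1656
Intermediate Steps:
(w*(-36/(-9)))*W = (23*(-36/(-9)))*(-18) = (23*(-36*(-⅑)))*(-18) = (23*4)*(-18) = 92*(-18) = -1656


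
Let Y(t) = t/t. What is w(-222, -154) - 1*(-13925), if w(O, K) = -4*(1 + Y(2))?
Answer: 13917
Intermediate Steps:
Y(t) = 1
w(O, K) = -8 (w(O, K) = -4*(1 + 1) = -4*2 = -8)
w(-222, -154) - 1*(-13925) = -8 - 1*(-13925) = -8 + 13925 = 13917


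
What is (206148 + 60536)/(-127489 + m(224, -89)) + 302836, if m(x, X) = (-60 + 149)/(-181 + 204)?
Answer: 443978433178/1466079 ≈ 3.0283e+5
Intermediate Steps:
m(x, X) = 89/23
(206148 + 60536)/(-127489 + m(224, -89)) + 302836 = (206148 + 60536)/(-127489 + 89/23) + 302836 = 266684/(-2932158/23) + 302836 = 266684*(-23/2932158) + 302836 = -3066866/1466079 + 302836 = 443978433178/1466079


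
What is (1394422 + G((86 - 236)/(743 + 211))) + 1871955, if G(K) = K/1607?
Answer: 834601786376/255513 ≈ 3.2664e+6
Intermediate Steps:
G(K) = K/1607 (G(K) = K*(1/1607) = K/1607)
(1394422 + G((86 - 236)/(743 + 211))) + 1871955 = (1394422 + ((86 - 236)/(743 + 211))/1607) + 1871955 = (1394422 + (-150/954)/1607) + 1871955 = (1394422 + (-150*1/954)/1607) + 1871955 = (1394422 + (1/1607)*(-25/159)) + 1871955 = (1394422 - 25/255513) + 1871955 = 356292948461/255513 + 1871955 = 834601786376/255513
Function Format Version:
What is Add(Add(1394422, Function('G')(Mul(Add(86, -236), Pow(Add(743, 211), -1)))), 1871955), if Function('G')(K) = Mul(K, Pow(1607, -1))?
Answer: Rational(834601786376, 255513) ≈ 3.2664e+6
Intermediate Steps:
Function('G')(K) = Mul(Rational(1, 1607), K) (Function('G')(K) = Mul(K, Rational(1, 1607)) = Mul(Rational(1, 1607), K))
Add(Add(1394422, Function('G')(Mul(Add(86, -236), Pow(Add(743, 211), -1)))), 1871955) = Add(Add(1394422, Mul(Rational(1, 1607), Mul(Add(86, -236), Pow(Add(743, 211), -1)))), 1871955) = Add(Add(1394422, Mul(Rational(1, 1607), Mul(-150, Pow(954, -1)))), 1871955) = Add(Add(1394422, Mul(Rational(1, 1607), Mul(-150, Rational(1, 954)))), 1871955) = Add(Add(1394422, Mul(Rational(1, 1607), Rational(-25, 159))), 1871955) = Add(Add(1394422, Rational(-25, 255513)), 1871955) = Add(Rational(356292948461, 255513), 1871955) = Rational(834601786376, 255513)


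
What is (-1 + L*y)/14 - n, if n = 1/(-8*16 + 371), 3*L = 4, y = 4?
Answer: 1039/3402 ≈ 0.30541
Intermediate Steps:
L = 4/3 (L = (1/3)*4 = 4/3 ≈ 1.3333)
n = 1/243 (n = 1/(-128 + 371) = 1/243 ≈ 0.0041152)
(-1 + L*y)/14 - n = (-1 + (4/3)*4)/14 - 1*1/243 = (-1 + 16/3)/14 - 1/243 = (1/14)*(13/3) - 1/243 = 13/42 - 1/243 = 1039/3402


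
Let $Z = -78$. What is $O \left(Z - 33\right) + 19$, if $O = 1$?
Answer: $-92$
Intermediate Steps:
$O \left(Z - 33\right) + 19 = 1 \left(-78 - 33\right) + 19 = 1 \left(-111\right) + 19 = -111 + 19 = -92$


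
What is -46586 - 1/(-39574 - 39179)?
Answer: -3668787257/78753 ≈ -46586.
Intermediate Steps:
-46586 - 1/(-39574 - 39179) = -46586 - 1/(-78753) = -46586 - 1*(-1/78753) = -46586 + 1/78753 = -3668787257/78753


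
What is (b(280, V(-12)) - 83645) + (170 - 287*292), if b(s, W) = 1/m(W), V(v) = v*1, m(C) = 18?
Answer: -3011021/18 ≈ -1.6728e+5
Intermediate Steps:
V(v) = v
b(s, W) = 1/18
(b(280, V(-12)) - 83645) + (170 - 287*292) = (1/18 - 83645) + (170 - 287*292) = -1505609/18 + (170 - 83804) = -1505609/18 - 83634 = -3011021/18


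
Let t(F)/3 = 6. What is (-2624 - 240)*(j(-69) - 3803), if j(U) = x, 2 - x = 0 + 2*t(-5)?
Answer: 10989168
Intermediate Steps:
t(F) = 18 (t(F) = 3*6 = 18)
x = -34 (x = 2 - (0 + 2*18) = 2 - (0 + 36) = 2 - 1*36 = 2 - 36 = -34)
j(U) = -34
(-2624 - 240)*(j(-69) - 3803) = (-2624 - 240)*(-34 - 3803) = -2864*(-3837) = 10989168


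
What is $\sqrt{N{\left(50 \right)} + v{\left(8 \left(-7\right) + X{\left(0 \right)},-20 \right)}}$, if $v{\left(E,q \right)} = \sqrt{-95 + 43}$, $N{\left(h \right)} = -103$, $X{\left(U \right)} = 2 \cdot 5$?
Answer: $\sqrt{-103 + 2 i \sqrt{13}} \approx 0.35505 + 10.155 i$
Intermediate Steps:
$X{\left(U \right)} = 10$
$v{\left(E,q \right)} = 2 i \sqrt{13}$ ($v{\left(E,q \right)} = \sqrt{-52} = 2 i \sqrt{13}$)
$\sqrt{N{\left(50 \right)} + v{\left(8 \left(-7\right) + X{\left(0 \right)},-20 \right)}} = \sqrt{-103 + 2 i \sqrt{13}}$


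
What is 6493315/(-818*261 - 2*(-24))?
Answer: -1298663/42690 ≈ -30.421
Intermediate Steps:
6493315/(-818*261 - 2*(-24)) = 6493315/(-213498 + 48) = 6493315/(-213450) = 6493315*(-1/213450) = -1298663/42690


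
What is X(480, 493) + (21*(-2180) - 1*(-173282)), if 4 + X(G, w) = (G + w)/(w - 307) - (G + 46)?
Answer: 23617765/186 ≈ 1.2698e+5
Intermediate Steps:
X(G, w) = -50 - G + (G + w)/(-307 + w) (X(G, w) = -4 + ((G + w)/(w - 307) - (G + 46)) = -4 + ((G + w)/(-307 + w) - (46 + G)) = -4 + ((G + w)/(-307 + w) + (-46 - G)) = -4 + (-46 - G + (G + w)/(-307 + w)) = -50 - G + (G + w)/(-307 + w))
X(480, 493) + (21*(-2180) - 1*(-173282)) = (15350 - 49*493 + 308*480 - 1*480*493)/(-307 + 493) + (21*(-2180) - 1*(-173282)) = (15350 - 24157 + 147840 - 236640)/186 + (-45780 + 173282) = (1/186)*(-97607) + 127502 = -97607/186 + 127502 = 23617765/186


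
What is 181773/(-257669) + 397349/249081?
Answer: 57108318868/64180452189 ≈ 0.88981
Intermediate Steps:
181773/(-257669) + 397349/249081 = 181773*(-1/257669) + 397349*(1/249081) = -181773/257669 + 397349/249081 = 57108318868/64180452189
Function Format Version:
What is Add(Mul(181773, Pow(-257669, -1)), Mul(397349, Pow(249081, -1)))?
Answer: Rational(57108318868, 64180452189) ≈ 0.88981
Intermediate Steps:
Add(Mul(181773, Pow(-257669, -1)), Mul(397349, Pow(249081, -1))) = Add(Mul(181773, Rational(-1, 257669)), Mul(397349, Rational(1, 249081))) = Add(Rational(-181773, 257669), Rational(397349, 249081)) = Rational(57108318868, 64180452189)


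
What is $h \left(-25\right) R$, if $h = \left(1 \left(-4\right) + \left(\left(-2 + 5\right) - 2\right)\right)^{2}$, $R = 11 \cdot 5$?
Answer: $-12375$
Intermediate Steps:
$R = 55$
$h = 9$ ($h = \left(-4 + \left(3 - 2\right)\right)^{2} = \left(-4 + 1\right)^{2} = \left(-3\right)^{2} = 9$)
$h \left(-25\right) R = 9 \left(-25\right) 55 = \left(-225\right) 55 = -12375$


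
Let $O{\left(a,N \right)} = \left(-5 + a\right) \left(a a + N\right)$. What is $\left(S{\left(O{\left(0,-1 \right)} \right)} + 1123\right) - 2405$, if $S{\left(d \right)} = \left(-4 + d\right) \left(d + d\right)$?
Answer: $-1272$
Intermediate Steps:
$O{\left(a,N \right)} = \left(-5 + a\right) \left(N + a^{2}\right)$ ($O{\left(a,N \right)} = \left(-5 + a\right) \left(a^{2} + N\right) = \left(-5 + a\right) \left(N + a^{2}\right)$)
$S{\left(d \right)} = 2 d \left(-4 + d\right)$ ($S{\left(d \right)} = \left(-4 + d\right) 2 d = 2 d \left(-4 + d\right)$)
$\left(S{\left(O{\left(0,-1 \right)} \right)} + 1123\right) - 2405 = \left(2 \left(0^{3} - -5 - 5 \cdot 0^{2} - 0\right) \left(-4 - \left(-5 + 0 + 0\right)\right) + 1123\right) - 2405 = \left(2 \left(0 + 5 - 0 + 0\right) \left(-4 + \left(0 + 5 - 0 + 0\right)\right) + 1123\right) - 2405 = \left(2 \left(0 + 5 + 0 + 0\right) \left(-4 + \left(0 + 5 + 0 + 0\right)\right) + 1123\right) - 2405 = \left(2 \cdot 5 \left(-4 + 5\right) + 1123\right) - 2405 = \left(2 \cdot 5 \cdot 1 + 1123\right) - 2405 = \left(10 + 1123\right) - 2405 = 1133 - 2405 = -1272$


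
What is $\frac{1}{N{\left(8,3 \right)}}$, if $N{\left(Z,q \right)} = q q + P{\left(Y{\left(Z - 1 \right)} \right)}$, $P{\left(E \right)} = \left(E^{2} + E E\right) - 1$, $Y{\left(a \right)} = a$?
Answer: $\frac{1}{106} \approx 0.009434$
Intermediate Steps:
$P{\left(E \right)} = -1 + 2 E^{2}$ ($P{\left(E \right)} = \left(E^{2} + E^{2}\right) - 1 = 2 E^{2} - 1 = -1 + 2 E^{2}$)
$N{\left(Z,q \right)} = -1 + q^{2} + 2 \left(-1 + Z\right)^{2}$ ($N{\left(Z,q \right)} = q q + \left(-1 + 2 \left(Z - 1\right)^{2}\right) = q^{2} + \left(-1 + 2 \left(Z - 1\right)^{2}\right) = q^{2} + \left(-1 + 2 \left(-1 + Z\right)^{2}\right) = -1 + q^{2} + 2 \left(-1 + Z\right)^{2}$)
$\frac{1}{N{\left(8,3 \right)}} = \frac{1}{-1 + 3^{2} + 2 \left(-1 + 8\right)^{2}} = \frac{1}{-1 + 9 + 2 \cdot 7^{2}} = \frac{1}{-1 + 9 + 2 \cdot 49} = \frac{1}{-1 + 9 + 98} = \frac{1}{106}$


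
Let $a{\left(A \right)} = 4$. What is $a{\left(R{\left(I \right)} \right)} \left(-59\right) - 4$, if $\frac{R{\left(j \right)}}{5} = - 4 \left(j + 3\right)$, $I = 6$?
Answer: $-240$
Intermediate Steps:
$R{\left(j \right)} = -60 - 20 j$ ($R{\left(j \right)} = 5 \left(- 4 \left(j + 3\right)\right) = 5 \left(- 4 \left(3 + j\right)\right) = 5 \left(-12 - 4 j\right) = -60 - 20 j$)
$a{\left(R{\left(I \right)} \right)} \left(-59\right) - 4 = 4 \left(-59\right) - 4 = -236 - 4 = -240$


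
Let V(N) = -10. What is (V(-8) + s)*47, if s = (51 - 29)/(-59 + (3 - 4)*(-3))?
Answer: -13677/28 ≈ -488.46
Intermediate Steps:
s = -11/28 (s = 22/(-59 - 1*(-3)) = 22/(-59 + 3) = 22/(-56) = 22*(-1/56) = -11/28 ≈ -0.39286)
(V(-8) + s)*47 = (-10 - 11/28)*47 = -291/28*47 = -13677/28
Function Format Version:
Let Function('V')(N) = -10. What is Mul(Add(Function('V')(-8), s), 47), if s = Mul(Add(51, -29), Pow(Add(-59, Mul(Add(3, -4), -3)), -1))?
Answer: Rational(-13677, 28) ≈ -488.46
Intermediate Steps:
s = Rational(-11, 28) (s = Mul(22, Pow(Add(-59, Mul(-1, -3)), -1)) = Mul(22, Pow(Add(-59, 3), -1)) = Mul(22, Pow(-56, -1)) = Mul(22, Rational(-1, 56)) = Rational(-11, 28) ≈ -0.39286)
Mul(Add(Function('V')(-8), s), 47) = Mul(Add(-10, Rational(-11, 28)), 47) = Mul(Rational(-291, 28), 47) = Rational(-13677, 28)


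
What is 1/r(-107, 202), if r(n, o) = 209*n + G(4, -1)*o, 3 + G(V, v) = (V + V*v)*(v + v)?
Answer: -1/22969 ≈ -4.3537e-5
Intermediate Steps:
G(V, v) = -3 + 2*v*(V + V*v) (G(V, v) = -3 + (V + V*v)*(v + v) = -3 + (V + V*v)*(2*v) = -3 + 2*v*(V + V*v))
r(n, o) = -3*o + 209*n (r(n, o) = 209*n + (-3 + 2*4*(-1) + 2*4*(-1)**2)*o = 209*n + (-3 - 8 + 2*4*1)*o = 209*n + (-3 - 8 + 8)*o = 209*n - 3*o = -3*o + 209*n)
1/r(-107, 202) = 1/(-3*202 + 209*(-107)) = 1/(-606 - 22363) = 1/(-22969) = -1/22969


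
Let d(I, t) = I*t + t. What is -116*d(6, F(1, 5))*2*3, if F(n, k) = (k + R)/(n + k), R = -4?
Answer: -812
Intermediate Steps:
F(n, k) = (-4 + k)/(k + n) (F(n, k) = (k - 4)/(n + k) = (-4 + k)/(k + n))
d(I, t) = t + I*t
-116*d(6, F(1, 5))*2*3 = -116*(((-4 + 5)/(5 + 1))*(1 + 6))*2*3 = -116*((1/6)*7)*2*3 = -116*(7/6)*2*3 = -812*3/3 = -116*7 = -812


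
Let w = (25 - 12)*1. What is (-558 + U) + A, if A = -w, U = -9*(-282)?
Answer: 1967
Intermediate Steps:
U = 2538
w = 13 (w = 13*1 = 13)
A = -13 (A = -1*13 = -13)
(-558 + U) + A = (-558 + 2538) - 13 = 1980 - 13 = 1967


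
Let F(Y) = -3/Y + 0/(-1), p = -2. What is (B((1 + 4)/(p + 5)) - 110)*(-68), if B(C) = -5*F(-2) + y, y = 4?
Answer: 7718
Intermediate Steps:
F(Y) = -3/Y (F(Y) = -3/Y + 0*(-1) = -3/Y + 0 = -3/Y)
B(C) = -7/2 (B(C) = -(-15)/(-2) + 4 = -(-15)*(-1)/2 + 4 = -5*3/2 + 4 = -15/2 + 4 = -7/2)
(B((1 + 4)/(p + 5)) - 110)*(-68) = (-7/2 - 110)*(-68) = -227/2*(-68) = 7718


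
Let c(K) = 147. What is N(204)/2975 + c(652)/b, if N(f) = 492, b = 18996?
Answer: 3261119/18837700 ≈ 0.17312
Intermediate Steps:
N(204)/2975 + c(652)/b = 492/2975 + 147/18996 = 492*(1/2975) + 147*(1/18996) = 492/2975 + 49/6332 = 3261119/18837700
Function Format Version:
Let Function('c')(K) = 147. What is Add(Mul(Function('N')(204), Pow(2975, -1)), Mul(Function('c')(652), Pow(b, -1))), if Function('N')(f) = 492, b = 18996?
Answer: Rational(3261119, 18837700) ≈ 0.17312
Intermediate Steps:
Add(Mul(Function('N')(204), Pow(2975, -1)), Mul(Function('c')(652), Pow(b, -1))) = Add(Mul(492, Pow(2975, -1)), Mul(147, Pow(18996, -1))) = Add(Mul(492, Rational(1, 2975)), Mul(147, Rational(1, 18996))) = Add(Rational(492, 2975), Rational(49, 6332)) = Rational(3261119, 18837700)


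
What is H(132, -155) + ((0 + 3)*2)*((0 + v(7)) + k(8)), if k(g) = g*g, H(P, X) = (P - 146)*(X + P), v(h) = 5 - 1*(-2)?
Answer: 748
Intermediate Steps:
v(h) = 7 (v(h) = 5 + 2 = 7)
H(P, X) = (-146 + P)*(P + X)
k(g) = g²
H(132, -155) + ((0 + 3)*2)*((0 + v(7)) + k(8)) = (132² - 146*132 - 146*(-155) + 132*(-155)) + ((0 + 3)*2)*((0 + 7) + 8²) = (17424 - 19272 + 22630 - 20460) + (3*2)*(7 + 64) = 322 + 6*71 = 322 + 426 = 748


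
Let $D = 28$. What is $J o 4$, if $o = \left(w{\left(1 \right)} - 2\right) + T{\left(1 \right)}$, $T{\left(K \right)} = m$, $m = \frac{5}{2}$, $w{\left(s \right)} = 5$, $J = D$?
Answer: $616$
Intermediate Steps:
$J = 28$
$m = \frac{5}{2}$ ($m = 5 \cdot \frac{1}{2} = \frac{5}{2} \approx 2.5$)
$T{\left(K \right)} = \frac{5}{2}$
$o = \frac{11}{2}$ ($o = \left(5 - 2\right) + \frac{5}{2} = 3 + \frac{5}{2} = \frac{11}{2} \approx 5.5$)
$J o 4 = 28 \cdot \frac{11}{2} \cdot 4 = 154 \cdot 4 = 616$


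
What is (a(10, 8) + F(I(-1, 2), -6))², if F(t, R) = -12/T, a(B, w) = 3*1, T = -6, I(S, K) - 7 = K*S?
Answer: 25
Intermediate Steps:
I(S, K) = 7 + K*S
a(B, w) = 3
F(t, R) = 2 (F(t, R) = -12/(-6) = -12*(-⅙) = 2)
(a(10, 8) + F(I(-1, 2), -6))² = (3 + 2)² = 5² = 25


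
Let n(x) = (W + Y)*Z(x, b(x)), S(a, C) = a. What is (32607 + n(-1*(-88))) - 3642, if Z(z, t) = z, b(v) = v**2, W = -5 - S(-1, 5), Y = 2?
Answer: 28789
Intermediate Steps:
W = -4 (W = -5 - 1*(-1) = -5 + 1 = -4)
n(x) = -2*x (n(x) = (-4 + 2)*x = -2*x)
(32607 + n(-1*(-88))) - 3642 = (32607 - (-2)*(-88)) - 3642 = (32607 - 2*88) - 3642 = (32607 - 176) - 3642 = 32431 - 3642 = 28789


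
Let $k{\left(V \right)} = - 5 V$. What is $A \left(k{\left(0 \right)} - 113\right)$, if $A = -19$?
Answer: $2147$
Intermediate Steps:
$A \left(k{\left(0 \right)} - 113\right) = - 19 \left(\left(-5\right) 0 - 113\right) = - 19 \left(0 - 113\right) = \left(-19\right) \left(-113\right) = 2147$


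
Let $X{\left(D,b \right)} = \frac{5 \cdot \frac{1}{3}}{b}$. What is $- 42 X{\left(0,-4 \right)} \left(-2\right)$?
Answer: $-35$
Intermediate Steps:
$X{\left(D,b \right)} = \frac{5}{3 b}$ ($X{\left(D,b \right)} = \frac{5 \cdot \frac{1}{3}}{b} = \frac{5}{3 b}$)
$- 42 X{\left(0,-4 \right)} \left(-2\right) = - 42 \frac{5}{3 \left(-4\right)} \left(-2\right) = - 42 \cdot \frac{5}{3} \left(- \frac{1}{4}\right) \left(-2\right) = \left(-42\right) \left(- \frac{5}{12}\right) \left(-2\right) = \frac{35}{2} \left(-2\right) = -35$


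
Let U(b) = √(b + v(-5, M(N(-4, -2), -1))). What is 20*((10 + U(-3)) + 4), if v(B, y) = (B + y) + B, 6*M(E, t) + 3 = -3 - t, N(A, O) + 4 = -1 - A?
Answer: 280 + 10*I*√498/3 ≈ 280.0 + 74.386*I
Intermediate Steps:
N(A, O) = -5 - A (N(A, O) = -4 + (-1 - A) = -5 - A)
M(E, t) = -1 - t/6 (M(E, t) = -½ + (-3 - t)/6 = -½ + (-½ - t/6) = -1 - t/6)
v(B, y) = y + 2*B
U(b) = √(-65/6 + b) (U(b) = √(b + ((-1 - ⅙*(-1)) + 2*(-5))) = √(b + ((-1 + ⅙) - 10)) = √(b + (-⅚ - 10)) = √(b - 65/6) = √(-65/6 + b))
20*((10 + U(-3)) + 4) = 20*((10 + √(-390 + 36*(-3))/6) + 4) = 20*((10 + √(-390 - 108)/6) + 4) = 20*((10 + √(-498)/6) + 4) = 20*((10 + (I*√498)/6) + 4) = 20*((10 + I*√498/6) + 4) = 20*(14 + I*√498/6) = 280 + 10*I*√498/3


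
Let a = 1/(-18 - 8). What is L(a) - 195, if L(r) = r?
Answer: -5071/26 ≈ -195.04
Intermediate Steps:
a = -1/26 (a = 1/(-26) = -1/26 ≈ -0.038462)
L(a) - 195 = -1/26 - 195 = -5071/26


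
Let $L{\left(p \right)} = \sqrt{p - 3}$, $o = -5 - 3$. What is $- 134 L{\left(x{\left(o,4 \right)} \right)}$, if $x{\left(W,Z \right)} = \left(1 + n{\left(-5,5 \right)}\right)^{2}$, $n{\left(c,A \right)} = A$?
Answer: $- 134 \sqrt{33} \approx -769.77$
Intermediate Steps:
$o = -8$ ($o = -5 - 3 = -8$)
$x{\left(W,Z \right)} = 36$ ($x{\left(W,Z \right)} = \left(1 + 5\right)^{2} = 6^{2} = 36$)
$L{\left(p \right)} = \sqrt{-3 + p}$
$- 134 L{\left(x{\left(o,4 \right)} \right)} = - 134 \sqrt{-3 + 36} = - 134 \sqrt{33}$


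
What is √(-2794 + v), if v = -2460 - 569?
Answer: 3*I*√647 ≈ 76.309*I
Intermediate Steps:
v = -3029
√(-2794 + v) = √(-2794 - 3029) = √(-5823) = 3*I*√647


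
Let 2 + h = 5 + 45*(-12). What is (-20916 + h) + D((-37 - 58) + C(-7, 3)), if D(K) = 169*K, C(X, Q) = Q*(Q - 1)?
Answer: -36494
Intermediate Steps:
C(X, Q) = Q*(-1 + Q)
h = -537 (h = -2 + (5 + 45*(-12)) = -2 + (5 - 540) = -2 - 535 = -537)
(-20916 + h) + D((-37 - 58) + C(-7, 3)) = (-20916 - 537) + 169*((-37 - 58) + 3*(-1 + 3)) = -21453 + 169*(-95 + 3*2) = -21453 + 169*(-95 + 6) = -21453 + 169*(-89) = -21453 - 15041 = -36494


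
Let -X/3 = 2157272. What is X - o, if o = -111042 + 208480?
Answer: -6569254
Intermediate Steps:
X = -6471816 (X = -3*2157272 = -6471816)
o = 97438
X - o = -6471816 - 1*97438 = -6471816 - 97438 = -6569254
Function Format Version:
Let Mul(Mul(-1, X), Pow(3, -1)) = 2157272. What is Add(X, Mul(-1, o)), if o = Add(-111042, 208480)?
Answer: -6569254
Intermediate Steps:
X = -6471816 (X = Mul(-3, 2157272) = -6471816)
o = 97438
Add(X, Mul(-1, o)) = Add(-6471816, Mul(-1, 97438)) = Add(-6471816, -97438) = -6569254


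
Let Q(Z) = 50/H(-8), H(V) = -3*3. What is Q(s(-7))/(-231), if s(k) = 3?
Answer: 50/2079 ≈ 0.024050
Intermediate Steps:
H(V) = -9
Q(Z) = -50/9 (Q(Z) = 50/(-9) = 50*(-⅑) = -50/9)
Q(s(-7))/(-231) = -50/9/(-231) = -50/9*(-1/231) = 50/2079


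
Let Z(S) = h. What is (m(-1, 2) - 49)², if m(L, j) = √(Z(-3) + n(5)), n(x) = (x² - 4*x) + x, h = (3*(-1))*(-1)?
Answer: (49 - √13)² ≈ 2060.7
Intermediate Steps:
h = 3 (h = -3*(-1) = 3)
Z(S) = 3
n(x) = x² - 3*x
m(L, j) = √13 (m(L, j) = √(3 + 5*(-3 + 5)) = √(3 + 5*2) = √(3 + 10) = √13)
(m(-1, 2) - 49)² = (√13 - 49)² = (-49 + √13)²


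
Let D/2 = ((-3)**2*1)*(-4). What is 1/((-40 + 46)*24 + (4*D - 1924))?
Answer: -1/2068 ≈ -0.00048356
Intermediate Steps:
D = -72 (D = 2*(((-3)**2*1)*(-4)) = 2*((9*1)*(-4)) = 2*(9*(-4)) = 2*(-36) = -72)
1/((-40 + 46)*24 + (4*D - 1924)) = 1/((-40 + 46)*24 + (4*(-72) - 1924)) = 1/(6*24 + (-288 - 1924)) = 1/(144 - 2212) = 1/(-2068) = -1/2068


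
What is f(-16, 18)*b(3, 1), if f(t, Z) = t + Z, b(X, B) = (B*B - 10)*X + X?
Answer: -48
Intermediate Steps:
b(X, B) = X + X*(-10 + B**2) (b(X, B) = (B**2 - 10)*X + X = (-10 + B**2)*X + X = X*(-10 + B**2) + X = X + X*(-10 + B**2))
f(t, Z) = Z + t
f(-16, 18)*b(3, 1) = (18 - 16)*(3*(-9 + 1**2)) = 2*(3*(-9 + 1)) = 2*(3*(-8)) = 2*(-24) = -48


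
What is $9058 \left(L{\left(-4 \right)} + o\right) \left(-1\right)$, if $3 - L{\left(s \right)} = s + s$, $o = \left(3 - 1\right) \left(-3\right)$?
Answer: $-45290$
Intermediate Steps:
$o = -6$ ($o = 2 \left(-3\right) = -6$)
$L{\left(s \right)} = 3 - 2 s$ ($L{\left(s \right)} = 3 - \left(s + s\right) = 3 - 2 s$)
$9058 \left(L{\left(-4 \right)} + o\right) \left(-1\right) = 9058 \left(\left(3 - -8\right) - 6\right) \left(-1\right) = 9058 \left(\left(3 + 8\right) - 6\right) \left(-1\right) = 9058 \left(11 - 6\right) \left(-1\right) = 9058 \cdot 5 \left(-1\right) = 9058 \left(-5\right) = -45290$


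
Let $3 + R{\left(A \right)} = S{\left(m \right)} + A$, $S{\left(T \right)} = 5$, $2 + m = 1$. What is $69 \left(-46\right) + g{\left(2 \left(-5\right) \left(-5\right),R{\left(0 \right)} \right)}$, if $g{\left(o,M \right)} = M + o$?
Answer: $-3122$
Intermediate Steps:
$m = -1$ ($m = -2 + 1 = -1$)
$R{\left(A \right)} = 2 + A$ ($R{\left(A \right)} = -3 + \left(5 + A\right) = 2 + A$)
$69 \left(-46\right) + g{\left(2 \left(-5\right) \left(-5\right),R{\left(0 \right)} \right)} = 69 \left(-46\right) + \left(\left(2 + 0\right) + 2 \left(-5\right) \left(-5\right)\right) = -3174 + \left(2 - -50\right) = -3174 + \left(2 + 50\right) = -3174 + 52 = -3122$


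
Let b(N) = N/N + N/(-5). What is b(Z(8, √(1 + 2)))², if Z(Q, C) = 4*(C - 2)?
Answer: 217/25 - 104*√3/25 ≈ 1.4747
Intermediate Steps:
Z(Q, C) = -8 + 4*C (Z(Q, C) = 4*(-2 + C) = -8 + 4*C)
b(N) = 1 - N/5 (b(N) = 1 + N*(-⅕) = 1 - N/5)
b(Z(8, √(1 + 2)))² = (1 - (-8 + 4*√(1 + 2))/5)² = (1 - (-8 + 4*√3)/5)² = (1 + (8/5 - 4*√3/5))² = (13/5 - 4*√3/5)²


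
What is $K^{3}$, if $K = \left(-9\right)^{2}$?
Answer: $531441$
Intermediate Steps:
$K = 81$
$K^{3} = 81^{3} = 531441$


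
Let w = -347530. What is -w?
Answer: 347530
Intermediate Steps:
-w = -1*(-347530) = 347530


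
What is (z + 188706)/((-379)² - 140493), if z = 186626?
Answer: 93833/787 ≈ 119.23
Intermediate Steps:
(z + 188706)/((-379)² - 140493) = (186626 + 188706)/((-379)² - 140493) = 375332/(143641 - 140493) = 375332/3148 = 375332*(1/3148) = 93833/787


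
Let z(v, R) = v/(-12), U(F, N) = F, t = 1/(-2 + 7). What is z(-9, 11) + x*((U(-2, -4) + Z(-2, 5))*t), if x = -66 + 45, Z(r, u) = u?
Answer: -237/20 ≈ -11.850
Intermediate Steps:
t = ⅕ (t = 1/5 = ⅕ ≈ 0.20000)
z(v, R) = -v/12 (z(v, R) = v*(-1/12) = -v/12)
x = -21
z(-9, 11) + x*((U(-2, -4) + Z(-2, 5))*t) = -1/12*(-9) - 21*(-2 + 5)/5 = ¾ - 63/5 = -237/20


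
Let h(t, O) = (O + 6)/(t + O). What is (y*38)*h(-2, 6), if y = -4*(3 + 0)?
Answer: -1368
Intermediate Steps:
h(t, O) = (6 + O)/(O + t)
y = -12 (y = -4*3 = -12)
(y*38)*h(-2, 6) = (-12*38)*((6 + 6)/(6 - 2)) = -456*12/4 = -114*12 = -456*3 = -1368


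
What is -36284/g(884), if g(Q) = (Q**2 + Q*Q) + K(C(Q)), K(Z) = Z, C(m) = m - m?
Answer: -9071/390728 ≈ -0.023216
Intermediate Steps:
C(m) = 0
g(Q) = 2*Q**2 (g(Q) = (Q**2 + Q*Q) + 0 = (Q**2 + Q**2) + 0 = 2*Q**2 + 0 = 2*Q**2)
-36284/g(884) = -36284/(2*884**2) = -36284/(2*781456) = -36284/1562912 = -36284*1/1562912 = -9071/390728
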